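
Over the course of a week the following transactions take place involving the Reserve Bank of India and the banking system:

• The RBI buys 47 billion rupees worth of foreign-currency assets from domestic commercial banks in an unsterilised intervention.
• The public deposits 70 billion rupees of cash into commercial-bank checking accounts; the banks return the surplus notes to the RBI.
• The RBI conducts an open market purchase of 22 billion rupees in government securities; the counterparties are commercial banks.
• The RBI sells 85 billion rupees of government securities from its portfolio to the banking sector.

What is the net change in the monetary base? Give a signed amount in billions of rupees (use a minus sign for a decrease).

FX purchase 47 billion rupees: RBI balance sheet expands → +47B.
Currency deposit 70 billion rupees: just a shift between currency and reserves — both are base money → 0.
OMO purchase (from banks) 22 billion rupees: RBI balance sheet expands → +22B.
OMO sale (to banks) 85 billion rupees: RBI balance sheet contracts → −85B.
Net: 47 + 0 + 22 − 85 = -16 billion.

-16 billion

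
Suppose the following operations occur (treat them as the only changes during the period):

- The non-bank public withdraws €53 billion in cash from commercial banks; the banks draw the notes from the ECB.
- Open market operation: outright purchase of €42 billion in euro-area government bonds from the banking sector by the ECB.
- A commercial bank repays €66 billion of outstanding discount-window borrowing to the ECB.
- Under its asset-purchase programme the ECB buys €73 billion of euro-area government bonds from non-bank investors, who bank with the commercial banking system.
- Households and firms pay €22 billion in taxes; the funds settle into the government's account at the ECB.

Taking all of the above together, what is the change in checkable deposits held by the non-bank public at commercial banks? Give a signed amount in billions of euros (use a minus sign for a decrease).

Currency withdrawal €53 billion: non-bank counterparties' bank balances fall → −€53B.
OMO purchase (from banks) €42 billion: the counterparty is a bank, so public deposits are unchanged → 0.
Discount-window repayment €66 billion: the counterparty is a bank, so public deposits are unchanged → 0.
Asset purchase (from non-banks) €73 billion: non-bank counterparties' bank balances rise → +€73B.
Government account inflow €22 billion: non-bank counterparties' bank balances fall → −€22B.
Net: −53 + 0 + 0 + 73 − 22 = -€2 billion.

-€2 billion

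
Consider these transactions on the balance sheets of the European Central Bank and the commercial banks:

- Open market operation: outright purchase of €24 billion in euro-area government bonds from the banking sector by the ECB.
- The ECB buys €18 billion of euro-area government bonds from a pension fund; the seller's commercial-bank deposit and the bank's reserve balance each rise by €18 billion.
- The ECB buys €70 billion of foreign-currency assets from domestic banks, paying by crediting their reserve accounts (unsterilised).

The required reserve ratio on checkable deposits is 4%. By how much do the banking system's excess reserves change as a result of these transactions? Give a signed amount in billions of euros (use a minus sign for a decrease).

OMO purchase (from banks) €24 billion: reserves +€24B, deposits 0.
Asset purchase (from non-banks) €18 billion: reserves +€18B, deposits +€18B.
FX purchase €70 billion: reserves +€70B, deposits 0.
Totals: Δreserves = +€112B, Δdeposits = +€18B.
Δrequired reserves = 4% × +€18B = +€0.72B.
Δexcess reserves = Δreserves − Δrequired = +€112B − (+€0.72B) = +€111.28 billion.

+€111.28 billion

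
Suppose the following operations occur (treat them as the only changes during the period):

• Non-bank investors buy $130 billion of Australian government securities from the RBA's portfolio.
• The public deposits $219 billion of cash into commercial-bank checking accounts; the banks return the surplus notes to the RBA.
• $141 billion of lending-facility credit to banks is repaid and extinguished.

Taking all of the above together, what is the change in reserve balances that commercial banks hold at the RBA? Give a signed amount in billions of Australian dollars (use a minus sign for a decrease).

RBA balance sheet:
  Assets:      Securities −$130B, Loans to banks −$141B
  Liabilities: Bank reserves −$52B, Currency in circulation −$219B
So the change in reserve balances that commercial banks hold at the RBA is -$52 billion.

-$52 billion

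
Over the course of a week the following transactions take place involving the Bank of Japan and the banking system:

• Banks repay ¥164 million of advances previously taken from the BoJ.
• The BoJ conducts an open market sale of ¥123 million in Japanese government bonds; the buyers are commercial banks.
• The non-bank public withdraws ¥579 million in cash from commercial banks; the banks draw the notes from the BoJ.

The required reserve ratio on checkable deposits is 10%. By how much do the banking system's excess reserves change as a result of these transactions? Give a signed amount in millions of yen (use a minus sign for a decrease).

Discount-window repayment ¥164 million: reserves −¥164M, deposits 0.
OMO sale (to banks) ¥123 million: reserves −¥123M, deposits 0.
Currency withdrawal ¥579 million: reserves −¥579M, deposits −¥579M.
Totals: Δreserves = −¥866M, Δdeposits = −¥579M.
Δrequired reserves = 10% × −¥579M = −¥57.9M.
Δexcess reserves = Δreserves − Δrequired = −¥866M − (−¥57.9M) = -¥808.1 million.

-¥808.1 million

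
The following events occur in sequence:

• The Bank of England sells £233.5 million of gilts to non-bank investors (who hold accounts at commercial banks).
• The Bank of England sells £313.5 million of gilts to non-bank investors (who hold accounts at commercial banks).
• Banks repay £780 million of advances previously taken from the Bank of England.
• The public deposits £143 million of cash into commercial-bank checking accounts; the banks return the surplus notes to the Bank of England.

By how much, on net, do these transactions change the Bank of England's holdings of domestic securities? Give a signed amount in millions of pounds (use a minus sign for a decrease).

-£547 million

Asset sale (to non-banks) £233.5 million: securities removed from the Bank of England's portfolio → −£233.5M.
Asset sale (to non-banks) £313.5 million: securities removed from the Bank of England's portfolio → −£313.5M.
Discount-window repayment £780 million: the Bank of England's securities portfolio is untouched → 0.
Currency deposit £143 million: the Bank of England's securities portfolio is untouched → 0.
Net: −233.5 − 313.5 + 0 + 0 = -£547 million.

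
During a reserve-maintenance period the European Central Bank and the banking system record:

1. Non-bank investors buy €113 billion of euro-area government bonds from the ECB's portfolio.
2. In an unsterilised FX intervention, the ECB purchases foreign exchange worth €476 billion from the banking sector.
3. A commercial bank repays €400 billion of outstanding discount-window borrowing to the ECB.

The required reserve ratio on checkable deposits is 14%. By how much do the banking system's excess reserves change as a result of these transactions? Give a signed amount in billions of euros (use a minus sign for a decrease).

-€21.18 billion

Asset sale (to non-banks) €113 billion: reserves −€113B, deposits −€113B.
FX purchase €476 billion: reserves +€476B, deposits 0.
Discount-window repayment €400 billion: reserves −€400B, deposits 0.
Totals: Δreserves = −€37B, Δdeposits = −€113B.
Δrequired reserves = 14% × −€113B = −€15.82B.
Δexcess reserves = Δreserves − Δrequired = −€37B − (−€15.82B) = -€21.18 billion.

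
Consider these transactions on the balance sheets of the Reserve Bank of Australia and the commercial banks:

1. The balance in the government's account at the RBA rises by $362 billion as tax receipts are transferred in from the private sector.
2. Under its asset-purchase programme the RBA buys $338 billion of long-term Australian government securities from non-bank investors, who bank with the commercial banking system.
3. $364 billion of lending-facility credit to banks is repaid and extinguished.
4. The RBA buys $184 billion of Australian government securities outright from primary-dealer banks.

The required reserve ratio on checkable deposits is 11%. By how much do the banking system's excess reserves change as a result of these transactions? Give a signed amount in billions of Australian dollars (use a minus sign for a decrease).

-$201.36 billion

Government account inflow $362 billion: reserves −$362B, deposits −$362B.
Asset purchase (from non-banks) $338 billion: reserves +$338B, deposits +$338B.
Discount-window repayment $364 billion: reserves −$364B, deposits 0.
OMO purchase (from banks) $184 billion: reserves +$184B, deposits 0.
Totals: Δreserves = −$204B, Δdeposits = −$24B.
Δrequired reserves = 11% × −$24B = −$2.64B.
Δexcess reserves = Δreserves − Δrequired = −$204B − (−$2.64B) = -$201.36 billion.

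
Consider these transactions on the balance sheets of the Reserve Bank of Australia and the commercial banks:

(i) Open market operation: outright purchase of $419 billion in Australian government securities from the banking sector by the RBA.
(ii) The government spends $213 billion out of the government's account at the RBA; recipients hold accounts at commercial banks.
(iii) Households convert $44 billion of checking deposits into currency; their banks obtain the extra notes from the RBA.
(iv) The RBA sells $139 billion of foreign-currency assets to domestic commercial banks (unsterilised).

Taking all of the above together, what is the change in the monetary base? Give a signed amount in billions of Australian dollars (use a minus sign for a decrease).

RBA balance sheet:
  Assets:      Securities +$419B, Foreign assets −$139B
  Liabilities: Bank reserves +$449B, Currency in circulation +$44B, Government deposits −$213B
Monetary base = currency + reserves: +$44B + (+$449B) = +$493 billion.

+$493 billion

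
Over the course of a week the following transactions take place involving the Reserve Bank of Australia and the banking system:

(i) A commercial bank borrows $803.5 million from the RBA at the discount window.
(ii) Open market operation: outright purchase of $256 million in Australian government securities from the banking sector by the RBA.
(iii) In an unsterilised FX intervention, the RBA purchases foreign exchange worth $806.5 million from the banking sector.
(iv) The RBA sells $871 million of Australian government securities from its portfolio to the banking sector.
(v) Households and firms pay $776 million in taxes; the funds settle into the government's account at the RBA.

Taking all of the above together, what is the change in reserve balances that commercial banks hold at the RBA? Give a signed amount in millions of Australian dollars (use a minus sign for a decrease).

Discount-window loan $803.5 million: the loan is credited to the bank's reserve account → +$803.5M.
OMO purchase (from banks) $256 million: the RBA pays by crediting reserve accounts → +$256M.
FX purchase $806.5 million: the RBA pays by crediting reserve accounts → +$806.5M.
OMO sale (to banks) $871 million: the buying banks pay out of their reserve balances → −$871M.
Government account inflow $776 million: funds move from bank reserves into the government account → −$776M.
Net: 803.5 + 256 + 806.5 − 871 − 776 = +$219 million.

+$219 million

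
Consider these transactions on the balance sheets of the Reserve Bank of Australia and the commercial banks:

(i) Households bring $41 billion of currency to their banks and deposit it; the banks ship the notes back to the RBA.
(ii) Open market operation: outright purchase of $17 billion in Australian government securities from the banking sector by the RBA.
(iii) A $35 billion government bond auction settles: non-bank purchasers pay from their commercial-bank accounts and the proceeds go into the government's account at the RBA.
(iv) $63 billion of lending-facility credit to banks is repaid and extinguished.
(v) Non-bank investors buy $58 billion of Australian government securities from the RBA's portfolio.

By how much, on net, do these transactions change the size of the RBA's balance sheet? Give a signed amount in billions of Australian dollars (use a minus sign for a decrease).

-$104 billion

Currency deposit $41 billion: only the composition of liabilities changes → 0.
OMO purchase (from banks) $17 billion: an RBA asset is acquired → +$17B.
Government account inflow $35 billion: only the composition of liabilities changes → 0.
Discount-window repayment $63 billion: an RBA asset is shed → −$63B.
Asset sale (to non-banks) $58 billion: an RBA asset is shed → −$58B.
Net: 0 + 17 + 0 − 63 − 58 = -$104 billion.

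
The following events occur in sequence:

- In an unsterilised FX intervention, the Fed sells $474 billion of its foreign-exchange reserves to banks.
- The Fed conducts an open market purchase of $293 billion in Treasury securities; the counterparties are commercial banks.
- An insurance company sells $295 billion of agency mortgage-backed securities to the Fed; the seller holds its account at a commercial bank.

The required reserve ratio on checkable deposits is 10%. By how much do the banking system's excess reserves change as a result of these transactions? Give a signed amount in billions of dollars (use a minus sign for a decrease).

+$84.5 billion

FX sale $474 billion: reserves −$474B, deposits 0.
OMO purchase (from banks) $293 billion: reserves +$293B, deposits 0.
Asset purchase (from non-banks) $295 billion: reserves +$295B, deposits +$295B.
Totals: Δreserves = +$114B, Δdeposits = +$295B.
Δrequired reserves = 10% × +$295B = +$29.5B.
Δexcess reserves = Δreserves − Δrequired = +$114B − (+$29.5B) = +$84.5 billion.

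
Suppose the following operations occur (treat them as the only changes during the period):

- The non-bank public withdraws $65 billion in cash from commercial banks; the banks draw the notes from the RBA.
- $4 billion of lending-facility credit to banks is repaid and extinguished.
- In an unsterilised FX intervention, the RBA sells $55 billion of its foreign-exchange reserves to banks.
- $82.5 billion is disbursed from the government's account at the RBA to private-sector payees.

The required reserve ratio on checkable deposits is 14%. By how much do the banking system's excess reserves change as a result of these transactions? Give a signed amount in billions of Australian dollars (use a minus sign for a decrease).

Currency withdrawal $65 billion: reserves −$65B, deposits −$65B.
Discount-window repayment $4 billion: reserves −$4B, deposits 0.
FX sale $55 billion: reserves −$55B, deposits 0.
Government spending $82.5 billion: reserves +$82.5B, deposits +$82.5B.
Totals: Δreserves = −$41.5B, Δdeposits = +$17.5B.
Δrequired reserves = 14% × +$17.5B = +$2.45B.
Δexcess reserves = Δreserves − Δrequired = −$41.5B − (+$2.45B) = -$43.95 billion.

-$43.95 billion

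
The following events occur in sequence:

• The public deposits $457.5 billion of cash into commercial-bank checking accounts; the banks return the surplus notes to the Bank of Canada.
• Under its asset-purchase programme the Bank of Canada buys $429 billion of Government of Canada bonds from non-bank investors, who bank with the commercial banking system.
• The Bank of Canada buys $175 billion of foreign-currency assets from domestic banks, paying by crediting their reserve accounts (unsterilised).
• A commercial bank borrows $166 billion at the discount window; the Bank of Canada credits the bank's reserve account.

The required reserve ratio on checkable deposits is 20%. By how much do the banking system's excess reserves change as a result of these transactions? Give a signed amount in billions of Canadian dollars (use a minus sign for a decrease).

+$1050.2 billion

Currency deposit $457.5 billion: reserves +$457.5B, deposits +$457.5B.
Asset purchase (from non-banks) $429 billion: reserves +$429B, deposits +$429B.
FX purchase $175 billion: reserves +$175B, deposits 0.
Discount-window loan $166 billion: reserves +$166B, deposits 0.
Totals: Δreserves = +$1227.5B, Δdeposits = +$886.5B.
Δrequired reserves = 20% × +$886.5B = +$177.3B.
Δexcess reserves = Δreserves − Δrequired = +$1227.5B − (+$177.3B) = +$1050.2 billion.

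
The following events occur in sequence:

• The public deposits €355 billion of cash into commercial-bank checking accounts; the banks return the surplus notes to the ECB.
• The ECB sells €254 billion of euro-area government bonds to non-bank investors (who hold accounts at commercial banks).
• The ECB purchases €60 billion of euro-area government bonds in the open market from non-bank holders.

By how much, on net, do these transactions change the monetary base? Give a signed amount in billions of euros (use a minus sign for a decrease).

Currency deposit €355 billion: just a shift between currency and reserves — both are base money → 0.
Asset sale (to non-banks) €254 billion: ECB balance sheet contracts → −€254B.
Asset purchase (from non-banks) €60 billion: ECB balance sheet expands → +€60B.
Net: 0 − 254 + 60 = -€194 billion.

-€194 billion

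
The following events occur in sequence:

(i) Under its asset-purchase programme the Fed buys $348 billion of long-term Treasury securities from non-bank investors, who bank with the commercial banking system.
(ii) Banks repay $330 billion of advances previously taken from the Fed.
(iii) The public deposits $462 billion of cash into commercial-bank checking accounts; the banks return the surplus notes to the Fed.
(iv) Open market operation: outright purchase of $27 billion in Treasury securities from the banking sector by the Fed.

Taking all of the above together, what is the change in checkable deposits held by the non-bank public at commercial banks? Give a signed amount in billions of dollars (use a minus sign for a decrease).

Fed balance sheet:
  Assets:      Securities +$375B, Loans to banks −$330B
  Liabilities: Bank reserves +$507B, Currency in circulation −$462B
Commercial banking system:
  Assets:      Reserves at CB +$507B, Securities −$27B
  Liabilities: Checkable deposits +$810B, Borrowings from CB −$330B
So the change in checkable deposits held by the non-bank public at commercial banks is +$810 billion.

+$810 billion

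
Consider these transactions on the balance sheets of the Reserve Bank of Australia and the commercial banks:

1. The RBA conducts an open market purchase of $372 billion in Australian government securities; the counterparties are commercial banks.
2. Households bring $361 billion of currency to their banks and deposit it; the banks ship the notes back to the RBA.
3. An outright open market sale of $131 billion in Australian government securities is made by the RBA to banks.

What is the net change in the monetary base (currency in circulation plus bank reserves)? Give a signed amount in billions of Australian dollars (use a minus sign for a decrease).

+$241 billion

RBA balance sheet:
  Assets:      Securities +$241B
  Liabilities: Bank reserves +$602B, Currency in circulation −$361B
Monetary base = currency + reserves: −$361B + (+$602B) = +$241 billion.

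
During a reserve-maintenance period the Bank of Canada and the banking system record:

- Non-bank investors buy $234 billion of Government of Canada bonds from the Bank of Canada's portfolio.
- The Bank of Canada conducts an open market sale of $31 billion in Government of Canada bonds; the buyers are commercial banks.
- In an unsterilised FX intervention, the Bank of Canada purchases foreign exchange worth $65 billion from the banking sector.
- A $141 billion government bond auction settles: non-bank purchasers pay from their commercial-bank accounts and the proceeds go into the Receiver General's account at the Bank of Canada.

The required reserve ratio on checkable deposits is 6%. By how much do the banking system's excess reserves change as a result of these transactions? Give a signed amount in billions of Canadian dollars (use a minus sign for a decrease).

-$318.5 billion

Asset sale (to non-banks) $234 billion: reserves −$234B, deposits −$234B.
OMO sale (to banks) $31 billion: reserves −$31B, deposits 0.
FX purchase $65 billion: reserves +$65B, deposits 0.
Government account inflow $141 billion: reserves −$141B, deposits −$141B.
Totals: Δreserves = −$341B, Δdeposits = −$375B.
Δrequired reserves = 6% × −$375B = −$22.5B.
Δexcess reserves = Δreserves − Δrequired = −$341B − (−$22.5B) = -$318.5 billion.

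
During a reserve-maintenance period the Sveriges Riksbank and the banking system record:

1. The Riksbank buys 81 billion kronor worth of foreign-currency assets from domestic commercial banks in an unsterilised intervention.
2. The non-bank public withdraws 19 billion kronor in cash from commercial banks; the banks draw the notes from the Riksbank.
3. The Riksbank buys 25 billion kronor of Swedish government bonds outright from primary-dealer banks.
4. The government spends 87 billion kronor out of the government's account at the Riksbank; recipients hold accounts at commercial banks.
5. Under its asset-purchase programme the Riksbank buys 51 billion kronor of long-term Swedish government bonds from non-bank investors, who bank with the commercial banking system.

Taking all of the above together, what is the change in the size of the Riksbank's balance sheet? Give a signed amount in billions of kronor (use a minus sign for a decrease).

FX purchase 81 billion kronor: a Riksbank asset is acquired → +81B.
Currency withdrawal 19 billion kronor: only the composition of liabilities changes → 0.
OMO purchase (from banks) 25 billion kronor: a Riksbank asset is acquired → +25B.
Government spending 87 billion kronor: only the composition of liabilities changes → 0.
Asset purchase (from non-banks) 51 billion kronor: a Riksbank asset is acquired → +51B.
Net: 81 + 0 + 25 + 0 + 51 = +157 billion.

+157 billion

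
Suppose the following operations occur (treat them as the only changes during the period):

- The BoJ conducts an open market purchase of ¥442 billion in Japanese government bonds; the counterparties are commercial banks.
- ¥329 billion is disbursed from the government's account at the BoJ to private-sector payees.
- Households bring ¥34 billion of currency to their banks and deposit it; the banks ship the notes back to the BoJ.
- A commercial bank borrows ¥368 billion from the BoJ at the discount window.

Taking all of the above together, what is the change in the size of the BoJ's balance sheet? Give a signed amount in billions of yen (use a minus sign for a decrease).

+¥810 billion

OMO purchase (from banks) ¥442 billion: a BoJ asset is acquired → +¥442B.
Government spending ¥329 billion: only the composition of liabilities changes → 0.
Currency deposit ¥34 billion: only the composition of liabilities changes → 0.
Discount-window loan ¥368 billion: a BoJ asset is acquired → +¥368B.
Net: 442 + 0 + 0 + 368 = +¥810 billion.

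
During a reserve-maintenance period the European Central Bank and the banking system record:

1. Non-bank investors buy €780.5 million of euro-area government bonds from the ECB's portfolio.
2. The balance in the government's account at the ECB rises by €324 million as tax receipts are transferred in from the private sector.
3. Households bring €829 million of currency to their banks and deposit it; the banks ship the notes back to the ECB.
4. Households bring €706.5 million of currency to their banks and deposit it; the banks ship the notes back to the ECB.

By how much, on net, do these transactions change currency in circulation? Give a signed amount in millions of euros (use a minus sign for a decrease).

-€1535.5 million

Asset sale (to non-banks) €780.5 million: no currency enters or leaves circulation → 0.
Government account inflow €324 million: no currency enters or leaves circulation → 0.
Currency deposit €829 million: notes return to the central bank → −€829M.
Currency deposit €706.5 million: notes return to the central bank → −€706.5M.
Net: 0 + 0 − 829 − 706.5 = -€1535.5 million.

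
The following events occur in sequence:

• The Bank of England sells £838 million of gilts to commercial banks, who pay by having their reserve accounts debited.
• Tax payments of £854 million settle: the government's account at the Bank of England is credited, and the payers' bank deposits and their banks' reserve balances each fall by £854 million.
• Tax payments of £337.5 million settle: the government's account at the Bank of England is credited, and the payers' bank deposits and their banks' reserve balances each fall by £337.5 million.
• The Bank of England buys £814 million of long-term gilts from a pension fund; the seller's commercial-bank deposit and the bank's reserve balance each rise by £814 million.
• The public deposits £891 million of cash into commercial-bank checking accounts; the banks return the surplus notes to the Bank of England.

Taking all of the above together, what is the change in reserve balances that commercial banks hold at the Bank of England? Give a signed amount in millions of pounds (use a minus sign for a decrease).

OMO sale (to banks) £838 million: the buying banks pay out of their reserve balances → −£838M.
Government account inflow £854 million: funds move from bank reserves into the government account → −£854M.
Government account inflow £337.5 million: funds move from bank reserves into the government account → −£337.5M.
Asset purchase (from non-banks) £814 million: the Bank of England pays by crediting reserve accounts → +£814M.
Currency deposit £891 million: returned notes are swapped for reserve credit → +£891M.
Net: −838 − 854 − 337.5 + 814 + 891 = -£324.5 million.

-£324.5 million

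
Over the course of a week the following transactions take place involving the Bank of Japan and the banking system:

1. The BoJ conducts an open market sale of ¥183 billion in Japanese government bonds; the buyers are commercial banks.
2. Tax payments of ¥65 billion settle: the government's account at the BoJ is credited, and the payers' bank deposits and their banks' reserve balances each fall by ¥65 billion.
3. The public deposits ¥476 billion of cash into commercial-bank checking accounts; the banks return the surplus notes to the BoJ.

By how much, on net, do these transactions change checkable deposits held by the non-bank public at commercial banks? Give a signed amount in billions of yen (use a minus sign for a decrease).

OMO sale (to banks) ¥183 billion: the counterparty is a bank, so public deposits are unchanged → 0.
Government account inflow ¥65 billion: non-bank counterparties' bank balances fall → −¥65B.
Currency deposit ¥476 billion: non-bank counterparties' bank balances rise → +¥476B.
Net: 0 − 65 + 476 = +¥411 billion.

+¥411 billion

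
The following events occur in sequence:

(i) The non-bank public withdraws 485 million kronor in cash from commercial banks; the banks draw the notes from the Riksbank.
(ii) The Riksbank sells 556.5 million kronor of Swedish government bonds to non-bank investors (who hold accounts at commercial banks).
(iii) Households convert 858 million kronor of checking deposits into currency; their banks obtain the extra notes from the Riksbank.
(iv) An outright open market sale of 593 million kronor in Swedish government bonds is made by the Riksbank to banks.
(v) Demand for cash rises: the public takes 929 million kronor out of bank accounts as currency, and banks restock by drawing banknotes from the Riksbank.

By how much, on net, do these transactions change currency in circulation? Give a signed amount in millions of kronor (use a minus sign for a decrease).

Riksbank balance sheet:
  Assets:      Securities −1149.5M
  Liabilities: Bank reserves −3421.5M, Currency in circulation +2272M
Commercial banking system:
  Assets:      Reserves at CB −3421.5M, Securities +593M
  Liabilities: Checkable deposits −2828.5M
So the change in currency in circulation is +2272 million.

+2272 million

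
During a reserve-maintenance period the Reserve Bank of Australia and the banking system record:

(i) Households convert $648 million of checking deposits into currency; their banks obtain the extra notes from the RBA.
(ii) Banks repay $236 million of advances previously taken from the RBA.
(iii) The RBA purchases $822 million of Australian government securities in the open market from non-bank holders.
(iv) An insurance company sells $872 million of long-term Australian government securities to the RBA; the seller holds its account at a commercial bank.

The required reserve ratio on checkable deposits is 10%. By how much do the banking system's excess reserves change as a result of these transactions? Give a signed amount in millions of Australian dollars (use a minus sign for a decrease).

+$705.4 million

Currency withdrawal $648 million: reserves −$648M, deposits −$648M.
Discount-window repayment $236 million: reserves −$236M, deposits 0.
Asset purchase (from non-banks) $822 million: reserves +$822M, deposits +$822M.
Asset purchase (from non-banks) $872 million: reserves +$872M, deposits +$872M.
Totals: Δreserves = +$810M, Δdeposits = +$1046M.
Δrequired reserves = 10% × +$1046M = +$104.6M.
Δexcess reserves = Δreserves − Δrequired = +$810M − (+$104.6M) = +$705.4 million.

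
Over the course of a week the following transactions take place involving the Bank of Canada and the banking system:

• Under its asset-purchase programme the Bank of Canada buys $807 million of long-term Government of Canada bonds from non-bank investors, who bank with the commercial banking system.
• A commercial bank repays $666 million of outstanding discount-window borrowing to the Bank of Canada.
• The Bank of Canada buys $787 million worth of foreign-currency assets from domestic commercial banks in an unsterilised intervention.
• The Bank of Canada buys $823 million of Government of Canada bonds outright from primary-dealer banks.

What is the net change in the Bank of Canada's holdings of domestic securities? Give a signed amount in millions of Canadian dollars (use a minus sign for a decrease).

Bank of Canada balance sheet:
  Assets:      Securities +$1630M, Loans to banks −$666M, Foreign assets +$787M
  Liabilities: Bank reserves +$1751M
So the change in the Bank of Canada's holdings of domestic securities is +$1630 million.

+$1630 million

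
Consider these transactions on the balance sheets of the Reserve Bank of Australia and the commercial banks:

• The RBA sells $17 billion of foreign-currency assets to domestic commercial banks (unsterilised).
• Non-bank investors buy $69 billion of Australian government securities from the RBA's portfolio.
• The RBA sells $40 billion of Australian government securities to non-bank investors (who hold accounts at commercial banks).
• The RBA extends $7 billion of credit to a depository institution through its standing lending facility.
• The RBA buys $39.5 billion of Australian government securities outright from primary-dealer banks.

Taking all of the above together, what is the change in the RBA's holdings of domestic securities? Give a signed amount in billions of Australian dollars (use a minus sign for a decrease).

RBA balance sheet:
  Assets:      Securities −$69.5B, Loans to banks +$7B, Foreign assets −$17B
  Liabilities: Bank reserves −$79.5B
Commercial banking system:
  Assets:      Reserves at CB −$79.5B, Securities −$39.5B, Foreign assets +$17B
  Liabilities: Checkable deposits −$109B, Borrowings from CB +$7B
So the change in the RBA's holdings of domestic securities is -$69.5 billion.

-$69.5 billion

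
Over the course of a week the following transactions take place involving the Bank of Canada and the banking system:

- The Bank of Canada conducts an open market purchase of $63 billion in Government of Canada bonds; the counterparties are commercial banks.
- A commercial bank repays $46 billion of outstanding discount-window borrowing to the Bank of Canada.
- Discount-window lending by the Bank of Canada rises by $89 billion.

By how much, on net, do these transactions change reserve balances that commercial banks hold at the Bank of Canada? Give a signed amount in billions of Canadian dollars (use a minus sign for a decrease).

Bank of Canada balance sheet:
  Assets:      Securities +$63B, Loans to banks +$43B
  Liabilities: Bank reserves +$106B
So the change in reserve balances that commercial banks hold at the Bank of Canada is +$106 billion.

+$106 billion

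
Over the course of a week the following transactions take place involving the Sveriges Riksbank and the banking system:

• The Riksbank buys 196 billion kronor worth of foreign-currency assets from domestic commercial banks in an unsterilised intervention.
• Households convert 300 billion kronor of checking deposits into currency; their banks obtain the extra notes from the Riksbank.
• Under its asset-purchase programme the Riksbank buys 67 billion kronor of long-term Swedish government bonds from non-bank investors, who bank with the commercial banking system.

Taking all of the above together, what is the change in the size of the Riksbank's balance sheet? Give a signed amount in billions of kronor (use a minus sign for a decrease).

Riksbank balance sheet:
  Assets:      Securities +67B, Foreign assets +196B
  Liabilities: Bank reserves −37B, Currency in circulation +300B
Commercial banking system:
  Assets:      Reserves at CB −37B, Foreign assets −196B
  Liabilities: Checkable deposits −233B
Change in total Riksbank assets = +263 billion.

+263 billion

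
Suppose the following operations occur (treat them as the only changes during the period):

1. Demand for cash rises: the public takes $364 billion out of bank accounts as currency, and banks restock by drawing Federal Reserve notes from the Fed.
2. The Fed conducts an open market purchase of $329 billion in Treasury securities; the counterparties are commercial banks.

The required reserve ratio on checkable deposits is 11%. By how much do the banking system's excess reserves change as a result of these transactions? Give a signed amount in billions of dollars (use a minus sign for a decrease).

Currency withdrawal $364 billion: reserves −$364B, deposits −$364B.
OMO purchase (from banks) $329 billion: reserves +$329B, deposits 0.
Totals: Δreserves = −$35B, Δdeposits = −$364B.
Δrequired reserves = 11% × −$364B = −$40.04B.
Δexcess reserves = Δreserves − Δrequired = −$35B − (−$40.04B) = +$5.04 billion.

+$5.04 billion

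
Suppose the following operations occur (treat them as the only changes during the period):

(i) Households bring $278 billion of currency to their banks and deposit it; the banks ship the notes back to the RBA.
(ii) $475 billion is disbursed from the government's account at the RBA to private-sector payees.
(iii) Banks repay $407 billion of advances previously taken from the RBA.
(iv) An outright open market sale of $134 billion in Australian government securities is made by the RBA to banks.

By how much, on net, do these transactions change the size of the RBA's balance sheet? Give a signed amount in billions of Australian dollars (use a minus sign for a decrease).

-$541 billion

Currency deposit $278 billion: only the composition of liabilities changes → 0.
Government spending $475 billion: only the composition of liabilities changes → 0.
Discount-window repayment $407 billion: an RBA asset is shed → −$407B.
OMO sale (to banks) $134 billion: an RBA asset is shed → −$134B.
Net: 0 + 0 − 407 − 134 = -$541 billion.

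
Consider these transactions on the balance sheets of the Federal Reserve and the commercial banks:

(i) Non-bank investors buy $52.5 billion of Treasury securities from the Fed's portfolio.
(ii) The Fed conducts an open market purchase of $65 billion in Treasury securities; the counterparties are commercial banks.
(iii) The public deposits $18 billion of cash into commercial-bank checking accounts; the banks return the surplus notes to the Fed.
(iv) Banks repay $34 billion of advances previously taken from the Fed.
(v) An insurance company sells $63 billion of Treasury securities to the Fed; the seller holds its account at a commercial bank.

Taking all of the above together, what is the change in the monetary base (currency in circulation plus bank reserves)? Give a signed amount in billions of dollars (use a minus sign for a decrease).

Asset sale (to non-banks) $52.5 billion: Fed balance sheet contracts → −$52.5B.
OMO purchase (from banks) $65 billion: Fed balance sheet expands → +$65B.
Currency deposit $18 billion: just a shift between currency and reserves — both are base money → 0.
Discount-window repayment $34 billion: Fed balance sheet contracts → −$34B.
Asset purchase (from non-banks) $63 billion: Fed balance sheet expands → +$63B.
Net: −52.5 + 65 + 0 − 34 + 63 = +$41.5 billion.

+$41.5 billion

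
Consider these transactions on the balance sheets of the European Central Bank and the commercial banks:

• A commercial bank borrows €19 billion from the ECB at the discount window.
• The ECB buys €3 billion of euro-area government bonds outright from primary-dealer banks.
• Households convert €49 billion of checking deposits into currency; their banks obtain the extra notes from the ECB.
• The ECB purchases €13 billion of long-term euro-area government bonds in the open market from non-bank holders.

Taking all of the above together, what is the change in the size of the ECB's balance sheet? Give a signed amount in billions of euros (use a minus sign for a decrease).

Discount-window loan €19 billion: an ECB asset is acquired → +€19B.
OMO purchase (from banks) €3 billion: an ECB asset is acquired → +€3B.
Currency withdrawal €49 billion: only the composition of liabilities changes → 0.
Asset purchase (from non-banks) €13 billion: an ECB asset is acquired → +€13B.
Net: 19 + 3 + 0 + 13 = +€35 billion.

+€35 billion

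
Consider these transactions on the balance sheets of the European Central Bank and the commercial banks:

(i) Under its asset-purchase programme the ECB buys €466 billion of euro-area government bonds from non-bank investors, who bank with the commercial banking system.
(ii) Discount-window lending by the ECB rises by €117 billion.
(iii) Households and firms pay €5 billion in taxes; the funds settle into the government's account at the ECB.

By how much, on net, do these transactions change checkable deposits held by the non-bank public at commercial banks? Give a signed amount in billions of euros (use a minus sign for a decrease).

+€461 billion

Asset purchase (from non-banks) €466 billion: non-bank counterparties' bank balances rise → +€466B.
Discount-window loan €117 billion: the counterparty is a bank, so public deposits are unchanged → 0.
Government account inflow €5 billion: non-bank counterparties' bank balances fall → −€5B.
Net: 466 + 0 − 5 = +€461 billion.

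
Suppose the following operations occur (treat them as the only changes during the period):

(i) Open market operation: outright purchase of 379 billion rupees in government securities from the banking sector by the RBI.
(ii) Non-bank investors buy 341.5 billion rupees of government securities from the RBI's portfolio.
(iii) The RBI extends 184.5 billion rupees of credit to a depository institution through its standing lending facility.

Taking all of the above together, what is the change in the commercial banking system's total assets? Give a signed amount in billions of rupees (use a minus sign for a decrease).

-157 billion

RBI balance sheet:
  Assets:      Securities +37.5B, Loans to banks +184.5B
  Liabilities: Bank reserves +222B
Commercial banking system:
  Assets:      Reserves at CB +222B, Securities −379B
  Liabilities: Checkable deposits −341.5B, Borrowings from CB +184.5B
Change in total bank assets = -157 billion.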